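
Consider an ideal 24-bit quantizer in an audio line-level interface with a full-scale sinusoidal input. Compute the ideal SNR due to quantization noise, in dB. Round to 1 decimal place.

SNR = 6.02·24 + 1.76 = 146.24 dB.

146.2 dB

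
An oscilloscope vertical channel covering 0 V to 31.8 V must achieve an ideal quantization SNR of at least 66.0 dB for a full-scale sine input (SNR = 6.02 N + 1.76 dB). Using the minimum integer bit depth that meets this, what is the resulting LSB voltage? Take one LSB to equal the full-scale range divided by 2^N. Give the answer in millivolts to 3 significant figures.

Full-scale range = 31.8 V.
N ≥ (66.0 − 1.76)/6.02 = 10.671 → N_min = 11.
One LSB is 31.8 V / 2048 = 15.5 mV.

15.5 mV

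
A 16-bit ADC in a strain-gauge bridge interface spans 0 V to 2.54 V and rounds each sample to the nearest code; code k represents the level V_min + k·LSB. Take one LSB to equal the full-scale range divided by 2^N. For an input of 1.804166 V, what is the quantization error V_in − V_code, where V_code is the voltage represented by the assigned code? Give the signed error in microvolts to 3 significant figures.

+12.6 µV

Full-scale range = 2.54 V. LSB = 2.54 V / 2^16 ≈ 38.76 µV.
(1.804166 − (0)) / LSB = 1.804166 × 65536/2.54 = 46550.3240. Nearest integer: k = 46550.
V_code = V_min + k × range/2^16 = 0 + 46550 × 2.54/65536 = 1.8041534424 V.
Error = V_in − V_code = 1.804166 − (1.8041534424) = +12.6 µV.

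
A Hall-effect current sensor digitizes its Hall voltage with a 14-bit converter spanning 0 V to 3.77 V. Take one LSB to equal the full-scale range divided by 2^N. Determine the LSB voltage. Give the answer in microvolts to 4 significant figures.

230.1 µV

Full-scale range = 3.77 V.
There are 2^14 = 16384 steps.
LSB = 3.77 V ÷ 2^14 = 3.77/16384 V = 230.1 µV.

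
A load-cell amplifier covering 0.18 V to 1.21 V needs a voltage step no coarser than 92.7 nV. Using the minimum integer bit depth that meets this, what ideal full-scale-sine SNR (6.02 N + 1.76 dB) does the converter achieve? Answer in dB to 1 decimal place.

Range = 1.21 − (0.18) = 1.03 V.
1.03 V / 92.7 nV = 1.111e7. Since 2^23 = 8388608 and 2^24 = 16777216, N = 24.
6.02(24) + 1.76 = 146.24 dB.

146.2 dB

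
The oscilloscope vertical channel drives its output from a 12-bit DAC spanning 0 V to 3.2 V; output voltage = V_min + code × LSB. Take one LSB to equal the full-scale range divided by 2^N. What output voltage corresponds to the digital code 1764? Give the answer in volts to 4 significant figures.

1.378 V

Span = 3.2 V. LSB = 3.2 V / 2^12.
V_out = 0 + 1764 × (3.2/4096) V
      = 0 + 1.37813 = 1.37813 V.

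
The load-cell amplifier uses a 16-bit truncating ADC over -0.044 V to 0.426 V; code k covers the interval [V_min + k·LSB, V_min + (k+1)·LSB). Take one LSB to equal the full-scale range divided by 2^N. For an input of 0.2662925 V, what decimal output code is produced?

43266

Full-scale range = 0.426 V − (-0.044 V) = 0.47 V. LSB = 0.47 V / 2^16 ≈ 7.172 µV.
code = ⌊(V_in − V_min)/LSB⌋ = ⌊(V_in − V_min) × 2^16 / range⌋
     = ⌊(0.2662925 − (-0.044)) × 65536 / 0.47⌋ = ⌊0.3102925 × 65536/0.47⌋
     = ⌊43266.658⌋ = 43266.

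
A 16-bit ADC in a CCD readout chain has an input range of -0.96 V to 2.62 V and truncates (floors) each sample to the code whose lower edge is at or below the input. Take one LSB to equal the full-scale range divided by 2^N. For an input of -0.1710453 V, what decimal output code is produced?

Full-scale range = 2.62 V − (-0.96 V) = 3.58 V. LSB = 3.58 V / 2^16 ≈ 54.63 µV.
(V_in − V_min) × 2^16/range = (-0.1710453 − (-0.96)) × 65536/3.58 = 14442.719.
Floor → code = 14442.

14442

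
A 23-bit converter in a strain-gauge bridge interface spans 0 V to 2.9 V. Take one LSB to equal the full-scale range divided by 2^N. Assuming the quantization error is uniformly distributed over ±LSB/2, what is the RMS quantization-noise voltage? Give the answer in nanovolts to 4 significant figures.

99.80 nV

Full-scale range = 2.9 V.
Step size = 2.9/8388608 V = 345.707 nV.
For a uniform distribution on [−LSB/2, +LSB/2], V_rms = LSB/√12 = 345.707 nV/3.4641 = 99.80 nV.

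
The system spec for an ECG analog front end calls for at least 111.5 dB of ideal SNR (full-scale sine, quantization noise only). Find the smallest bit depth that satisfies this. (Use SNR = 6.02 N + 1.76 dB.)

19 bits

Required N = ⌈(111.5 − 1.76)/6.02⌉ = ⌈18.229⌉ = 19.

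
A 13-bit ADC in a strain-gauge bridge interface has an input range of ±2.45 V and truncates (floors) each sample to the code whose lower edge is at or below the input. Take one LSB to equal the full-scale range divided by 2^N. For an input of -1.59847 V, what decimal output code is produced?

1423

Range = 2.45 − (-2.45) = 4.9 V. LSB = 4.9 V / 2^13 ≈ 0.5981 mV.
V_in − V_min = -1.59847 − (-2.45) = 0.85153 V.
Divide by LSB: 0.85153 × 8192/4.9 = 1423.6191.
Truncating gives code 1423.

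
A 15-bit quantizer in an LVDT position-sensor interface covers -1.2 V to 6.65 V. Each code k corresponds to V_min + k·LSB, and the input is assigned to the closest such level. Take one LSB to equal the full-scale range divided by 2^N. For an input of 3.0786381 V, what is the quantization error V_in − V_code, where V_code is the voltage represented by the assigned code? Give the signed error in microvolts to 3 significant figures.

+43.1 µV

Full-scale range = 6.65 V − (-1.2 V) = 7.85 V. LSB = 7.85 V / 2^15 ≈ 239.6 µV.
(V_in − V_min)/LSB = (3.0786381 − (-1.2)) × 32768/7.85 = 17860.1800 → nearest code k = 17860.
V_code = -1.2 + (17860/32768) × 7.85 = 3.0785949707 V.
e = 3.0786381 − (3.0785949707) = +43.1 µV.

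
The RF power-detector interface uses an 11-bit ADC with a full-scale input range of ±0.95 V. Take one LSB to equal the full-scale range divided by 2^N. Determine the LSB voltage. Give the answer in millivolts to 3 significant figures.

0.928 mV

The full-scale span is 0.95 − (-0.95) = 1.9 V.
Number of codes = 2^11 = 2048.
LSB = 1.9 V ÷ 2^11 = 1.9/2048 V = 0.928 mV.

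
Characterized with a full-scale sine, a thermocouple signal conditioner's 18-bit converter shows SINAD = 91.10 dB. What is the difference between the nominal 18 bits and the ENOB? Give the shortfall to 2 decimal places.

Effective bits = (91.10 − 1.76)/6.02 = 14.8405.
Shortfall = 18 − 14.8405 = 3.1595 bits.

3.16 bits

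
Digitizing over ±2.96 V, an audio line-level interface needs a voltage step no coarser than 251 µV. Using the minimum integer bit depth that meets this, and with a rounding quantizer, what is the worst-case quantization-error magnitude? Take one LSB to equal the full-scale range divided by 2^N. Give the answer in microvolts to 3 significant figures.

Range = 2.96 − (-2.96) = 5.92 V.
Levels needed ≥ 5.92/251 µV = 23590. 2^15 = 32768 suffices, so N_min = 15.
One LSB is 5.92 V / 32768 = 180.66 µV.
|e|_max = LSB/2 = 90.3 µV.

90.3 µV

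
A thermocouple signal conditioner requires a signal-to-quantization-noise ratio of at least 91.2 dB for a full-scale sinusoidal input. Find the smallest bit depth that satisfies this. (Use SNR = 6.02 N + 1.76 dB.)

6.02 N + 1.76 ≥ 91.2 gives N ≥ 14.857, so the minimum integer is 15.

15 bits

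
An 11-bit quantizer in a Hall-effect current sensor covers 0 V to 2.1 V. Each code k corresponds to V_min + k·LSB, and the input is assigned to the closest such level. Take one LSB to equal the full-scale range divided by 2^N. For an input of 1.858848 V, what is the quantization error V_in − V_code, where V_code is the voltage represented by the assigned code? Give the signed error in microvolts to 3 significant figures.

−185 µV

Span = 2.1 V. LSB = 2.1 V / 2^11 ≈ 1.025 mV.
(V_in − V_min)/LSB = (1.858848 − (0)) × 2048/2.1 = 1812.8194 → nearest code k = 1813.
V_code = 0 + (1813/2048) × 2.1 = 1.859033203 V.
e = 1.858848 − (1.859033203) = −185 µV.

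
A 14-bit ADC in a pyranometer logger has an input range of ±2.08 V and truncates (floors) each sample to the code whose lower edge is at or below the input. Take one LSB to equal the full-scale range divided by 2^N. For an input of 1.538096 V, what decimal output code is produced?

14249

The full-scale span is 2.08 − (-2.08) = 4.16 V. LSB = 4.16 V / 2^14 ≈ 253.9 µV.
V_in − V_min = 1.538096 − (-2.08) = 3.618096 V.
Divide by LSB: 3.618096 × 16384/4.16 = 14249.7319.
Truncating gives code 14249.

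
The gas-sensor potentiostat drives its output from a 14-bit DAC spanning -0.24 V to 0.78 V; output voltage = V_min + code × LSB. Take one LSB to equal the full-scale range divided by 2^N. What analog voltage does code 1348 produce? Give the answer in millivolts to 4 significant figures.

-156.1 mV

Full-scale range = 0.78 V − (-0.24 V) = 1.02 V. LSB = 1.02 V / 2^14.
V_out = -0.24 + 1348 × (1.02/16384) V
      = -0.24 + 0.0839209 = -0.156079 V.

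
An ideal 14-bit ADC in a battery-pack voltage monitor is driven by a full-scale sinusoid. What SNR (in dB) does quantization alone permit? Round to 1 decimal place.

6.02(14) + 1.76 = 84.28 + 1.76 = 86.04 dB.

86.0 dB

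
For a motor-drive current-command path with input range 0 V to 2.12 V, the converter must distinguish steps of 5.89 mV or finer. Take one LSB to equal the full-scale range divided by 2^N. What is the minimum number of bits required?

9 bits

Full-scale range = 2.12 V.
Need 2^N ≥ 2.12 V / 5.89 mV = 359.9 → N_min = 9.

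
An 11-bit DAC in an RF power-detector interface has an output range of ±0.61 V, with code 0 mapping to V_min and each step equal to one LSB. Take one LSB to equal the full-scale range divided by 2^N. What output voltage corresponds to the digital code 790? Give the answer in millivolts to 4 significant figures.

Full-scale range = 0.61 V − (-0.61 V) = 1.22 V. LSB = 1.22 V / 2^11.
V_out = V_min + code × LSB = -0.61 V + 790 × 1.22 V / 2048
      = -0.61 V + 0.470605 V = -0.139395 V.

-139.4 mV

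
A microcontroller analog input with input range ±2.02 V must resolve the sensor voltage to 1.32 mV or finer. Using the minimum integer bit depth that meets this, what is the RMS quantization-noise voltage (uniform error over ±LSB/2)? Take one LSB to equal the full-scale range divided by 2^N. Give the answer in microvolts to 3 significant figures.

Full-scale range = 2.02 V − (-2.02 V) = 4.04 V.
Required number of levels: 4.04/1.32 mV = 3060.6; smallest N with 2^N ≥ that is 12.
LSB = 4.04 V ÷ 2^12 = 4.04/4096 V = 0.98633 mV.
V_rms = LSB/√12 = 285 µV.

285 µV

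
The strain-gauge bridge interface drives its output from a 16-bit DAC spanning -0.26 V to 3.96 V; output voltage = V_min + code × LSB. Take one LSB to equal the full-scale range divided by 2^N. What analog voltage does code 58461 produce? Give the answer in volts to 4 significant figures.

Span: 3.96 V − (-0.26 V) = 4.22 V. LSB = 4.22 V / 2^16.
V_out = V_min + code × LSB = -0.26 V + 58461 × 4.22 V / 65536
      = -0.26 V + 3.76443 V = 3.50443 V.

3.504 V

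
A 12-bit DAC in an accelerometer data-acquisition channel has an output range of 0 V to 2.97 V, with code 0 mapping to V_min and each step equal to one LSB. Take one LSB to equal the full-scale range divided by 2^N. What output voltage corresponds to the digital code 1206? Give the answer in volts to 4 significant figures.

Full-scale range = 2.97 V. LSB = 2.97 V / 2^12.
V_out = V_min + code × LSB = 0 V + 1206 × 2.97 V / 4096
      = 0 V + 0.874468 V = 0.874468 V.

0.8745 V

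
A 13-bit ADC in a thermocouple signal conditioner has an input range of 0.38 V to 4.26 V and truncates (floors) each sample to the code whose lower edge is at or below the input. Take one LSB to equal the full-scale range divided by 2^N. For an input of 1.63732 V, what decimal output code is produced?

2654

Full-scale range = 4.26 V − (0.38 V) = 3.88 V. LSB = 3.88 V / 2^13 ≈ 473.6 µV.
code = ⌊(V_in − V_min)/LSB⌋ = ⌊(V_in − V_min) × 2^13 / range⌋
     = ⌊(1.63732 − (0.38)) × 8192 / 3.88⌋ = ⌊1.25732 × 8192/3.88⌋
     = ⌊2654.630⌋ = 2654.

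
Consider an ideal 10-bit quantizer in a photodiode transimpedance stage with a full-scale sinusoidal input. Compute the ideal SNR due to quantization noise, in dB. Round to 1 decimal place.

62.0 dB

Ideal quantization SNR: 6.02 × 10 + 1.76 dB = 62.0 dB.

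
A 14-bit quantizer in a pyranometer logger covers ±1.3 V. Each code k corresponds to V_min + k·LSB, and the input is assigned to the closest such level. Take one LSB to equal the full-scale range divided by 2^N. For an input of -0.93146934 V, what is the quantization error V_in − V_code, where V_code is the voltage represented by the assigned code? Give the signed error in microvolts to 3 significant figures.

Span: 1.3 V − (-1.3 V) = 2.6 V. LSB = 2.6 V / 2^14 ≈ 158.7 µV.
(-0.93146934 − (-1.3)) / LSB = 0.36853066 × 16384/2.6 = 2322.3101. Nearest integer: k = 2322.
V_code = V_min + k × range/2^14 = -1.3 + 2322 × 2.6/16384 = -0.93151855469 V.
V_in − V_code = -0.93146934 − (-0.93151855469) = +49.2 µV.

+49.2 µV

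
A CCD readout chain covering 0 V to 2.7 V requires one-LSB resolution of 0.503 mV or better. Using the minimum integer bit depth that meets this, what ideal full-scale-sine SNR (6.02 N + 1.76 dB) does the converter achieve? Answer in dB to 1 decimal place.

80.0 dB

Range is 2.7 V.
Levels needed ≥ 2.7/0.503 mV = 5368. 2^13 = 8192 suffices, so N_min = 13.
6.02(13) + 1.76 = 80.02 dB.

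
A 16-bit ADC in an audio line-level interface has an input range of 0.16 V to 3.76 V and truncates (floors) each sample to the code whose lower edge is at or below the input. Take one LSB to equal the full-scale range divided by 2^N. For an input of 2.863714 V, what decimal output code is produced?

49219

Full-scale range = 3.76 V − (0.16 V) = 3.6 V. LSB = 3.6 V / 2^16 ≈ 54.93 µV.
V_in − V_min = 2.863714 − (0.16) = 2.703714 V.
Divide by LSB: 2.703714 × 65536/3.6 = 49219.6113.
Truncating gives code 49219.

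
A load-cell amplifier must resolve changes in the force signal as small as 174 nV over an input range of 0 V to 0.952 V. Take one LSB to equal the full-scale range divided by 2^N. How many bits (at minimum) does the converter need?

23 bits

Full-scale range = 0.952 V.
Levels needed ≥ 0.952/174 nV = 5.471e6. 2^23 = 8388608 suffices, so N_min = 23.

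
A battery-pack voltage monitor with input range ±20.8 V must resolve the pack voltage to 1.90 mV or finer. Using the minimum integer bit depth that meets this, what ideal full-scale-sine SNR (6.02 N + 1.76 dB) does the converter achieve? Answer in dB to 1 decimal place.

Full-scale range = 20.8 V − (-20.8 V) = 41.6 V.
Levels needed ≥ 41.6/1.90 mV = 21890. 2^15 = 32768 suffices, so N_min = 15.
SNR = 6.02 × 15 + 1.76 = 92.06 dB.

92.1 dB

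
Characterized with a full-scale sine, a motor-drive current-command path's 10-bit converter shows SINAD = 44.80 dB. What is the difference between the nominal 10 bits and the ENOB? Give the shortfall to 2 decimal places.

Effective bits = (44.80 − 1.76)/6.02 = 7.1495.
Lost resolution: 10 − 7.1495 = 2.8505 bits.

2.85 bits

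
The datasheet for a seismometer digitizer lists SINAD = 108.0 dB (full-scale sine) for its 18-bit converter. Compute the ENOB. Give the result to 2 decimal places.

17.65 bits

ENOB = (SINAD − 1.76) / 6.02 = (108.0 − 1.76) / 6.02 = 106.24 / 6.02 = 17.6478.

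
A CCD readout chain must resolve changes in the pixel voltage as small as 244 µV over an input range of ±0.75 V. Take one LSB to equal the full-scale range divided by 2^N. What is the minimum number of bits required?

The full-scale span is 0.75 − (-0.75) = 1.5 V.
1.5 V / 244 µV = 6148. Since 2^12 = 4096 and 2^13 = 8192, N = 13.

13 bits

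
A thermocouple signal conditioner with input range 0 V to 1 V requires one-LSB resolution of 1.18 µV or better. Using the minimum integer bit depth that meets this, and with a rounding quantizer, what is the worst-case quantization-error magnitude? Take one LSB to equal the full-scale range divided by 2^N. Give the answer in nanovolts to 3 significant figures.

V_FS = 1 V.
Levels needed ≥ 1/1.18 µV = 847500. 2^20 = 1048576 suffices, so N_min = 20.
One LSB is 1 V / 1048576 = 0.95367 µV.
Half an LSB is 477 nV.

477 nV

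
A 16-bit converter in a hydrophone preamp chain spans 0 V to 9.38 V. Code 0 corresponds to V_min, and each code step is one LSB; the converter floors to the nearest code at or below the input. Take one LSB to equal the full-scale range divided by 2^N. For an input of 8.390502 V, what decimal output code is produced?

58622

Full-scale range = 9.38 V. LSB = 9.38 V / 2^16 ≈ 143.1 µV.
(V_in − V_min) × 2^16/range = (8.390502 − (0)) × 65536/9.38 = 58622.595.
Floor → code = 58622.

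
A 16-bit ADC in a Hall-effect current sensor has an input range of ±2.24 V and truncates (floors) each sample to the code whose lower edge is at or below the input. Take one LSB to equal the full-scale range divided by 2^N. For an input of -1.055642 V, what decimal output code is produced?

The full-scale span is 2.24 − (-2.24) = 4.48 V. LSB = 4.48 V / 2^16 ≈ 68.36 µV.
V_in − V_min = -1.055642 − (-2.24) = 1.184358 V.
Divide by LSB: 1.184358 × 65536/4.48 = 17325.4656.
Truncating gives code 17325.

17325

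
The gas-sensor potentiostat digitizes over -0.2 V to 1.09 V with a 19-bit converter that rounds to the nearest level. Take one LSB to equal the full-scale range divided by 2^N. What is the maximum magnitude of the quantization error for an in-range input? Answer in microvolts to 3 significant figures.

Range = 1.09 − (-0.2) = 1.29 V.
LSB = 1.29 V ÷ 2^19 = 1.29/524288 V = 2.4605 µV.
|e|_max = LSB/2 = 1.23 µV.

1.23 µV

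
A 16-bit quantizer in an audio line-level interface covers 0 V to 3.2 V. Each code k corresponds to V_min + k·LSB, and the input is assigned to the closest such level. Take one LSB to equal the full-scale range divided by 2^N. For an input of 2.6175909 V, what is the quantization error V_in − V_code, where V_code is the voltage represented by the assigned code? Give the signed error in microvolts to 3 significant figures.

Full-scale range = 3.2 V. LSB = 3.2 V / 2^16 ≈ 48.83 µV.
(V_in − V_min)/LSB = (2.6175909 − (0)) × 65536/3.2 = 53608.2616 → nearest code k = 53608.
V_code = V_min + k × range/2^16 = 0 + 53608 × 3.2/65536 = 2.6175781250 V.
Error = V_in − V_code = 2.6175909 − (2.6175781250) = +12.8 µV.

+12.8 µV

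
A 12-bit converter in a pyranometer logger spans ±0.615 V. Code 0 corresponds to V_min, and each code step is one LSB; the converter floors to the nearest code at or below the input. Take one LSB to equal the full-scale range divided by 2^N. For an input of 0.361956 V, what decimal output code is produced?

3253

Span: 0.615 V − (-0.615 V) = 1.23 V. LSB = 1.23 V / 2^12 ≈ 300.3 µV.
V_in − V_min = 0.361956 − (-0.615) = 0.976956 V.
Divide by LSB: 0.976956 × 4096/1.23 = 3253.3429.
Truncating gives code 3253.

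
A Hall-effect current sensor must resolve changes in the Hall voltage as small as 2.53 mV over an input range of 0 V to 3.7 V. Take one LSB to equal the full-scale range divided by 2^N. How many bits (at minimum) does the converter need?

V_FS = 3.7 V.
Need 2^N ≥ 3.7 V / 2.53 mV = 1462 → N_min = 11.

11 bits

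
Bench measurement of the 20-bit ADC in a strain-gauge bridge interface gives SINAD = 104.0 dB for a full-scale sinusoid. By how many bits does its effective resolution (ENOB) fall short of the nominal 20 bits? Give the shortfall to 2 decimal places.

N_eff = (104.0 − 1.76)/6.02 = 16.9834 bits.
Shortfall = 20 − 16.9834 = 3.0166 bits.

3.02 bits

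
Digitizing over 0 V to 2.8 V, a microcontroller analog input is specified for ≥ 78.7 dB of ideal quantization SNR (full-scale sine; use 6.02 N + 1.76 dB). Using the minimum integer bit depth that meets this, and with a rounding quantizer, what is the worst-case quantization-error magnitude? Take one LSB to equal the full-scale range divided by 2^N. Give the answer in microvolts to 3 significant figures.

V_FS = 2.8 V.
6.02 N + 1.76 ≥ 78.7 gives N ≥ 12.781, so the minimum integer is 13.
LSB = 2.8 V ÷ 2^13 = 2.8/8192 V = 341.80 µV.
Half an LSB is 171 µV.

171 µV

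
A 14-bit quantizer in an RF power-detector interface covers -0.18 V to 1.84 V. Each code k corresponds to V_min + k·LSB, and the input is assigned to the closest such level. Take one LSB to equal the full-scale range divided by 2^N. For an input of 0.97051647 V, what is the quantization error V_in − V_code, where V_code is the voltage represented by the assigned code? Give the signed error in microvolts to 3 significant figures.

The full-scale span is 1.84 − (-0.18) = 2.02 V. LSB = 2.02 V / 2^14 ≈ 123.3 µV.
(0.97051647 − (-0.18)) / LSB = 1.15051647 × 16384/2.02 = 9331.7138. Nearest integer: k = 9332.
V_code = V_min + k × range/2^14 = -0.18 + 9332 × 2.02/16384 = 0.97055175781 V.
Error = V_in − V_code = 0.97051647 − (0.97055175781) = −35.3 µV.

−35.3 µV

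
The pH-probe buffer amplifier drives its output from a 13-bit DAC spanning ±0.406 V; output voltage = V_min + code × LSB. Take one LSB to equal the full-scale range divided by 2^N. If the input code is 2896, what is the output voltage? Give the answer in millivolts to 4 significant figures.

-118.9 mV

Span: 0.406 V − (-0.406 V) = 0.812 V. LSB = 0.812 V / 2^13.
V_out = -0.406 + 2896 × (0.812/8192) V
      = -0.406 V + 0.287055 V = -0.118945 V.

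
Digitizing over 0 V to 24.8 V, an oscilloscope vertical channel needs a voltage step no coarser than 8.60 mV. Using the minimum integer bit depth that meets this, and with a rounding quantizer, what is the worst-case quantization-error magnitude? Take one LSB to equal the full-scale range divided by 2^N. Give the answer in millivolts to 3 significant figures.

3.03 mV

Full-scale range = 24.8 V.
24.8 V / 8.60 mV = 2884. Since 2^11 = 2048 and 2^12 = 4096, N = 12.
LSB = 24.8 V ÷ 2^12 = 24.8/4096 V = 6.0547 mV.
|e|_max = LSB/2 = 3.03 mV.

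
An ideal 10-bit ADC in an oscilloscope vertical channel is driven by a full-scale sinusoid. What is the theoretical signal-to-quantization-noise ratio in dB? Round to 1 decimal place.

62.0 dB

Ideal quantization SNR: 6.02 × 10 + 1.76 dB = 62.0 dB.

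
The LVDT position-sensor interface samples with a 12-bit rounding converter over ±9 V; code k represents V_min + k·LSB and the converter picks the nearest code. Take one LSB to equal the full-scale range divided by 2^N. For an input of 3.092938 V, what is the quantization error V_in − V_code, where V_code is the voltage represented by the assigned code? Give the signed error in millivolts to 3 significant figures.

Span: 9 V − (-9 V) = 18 V. LSB = 18 V / 2^12 ≈ 4.395 mV.
Position in LSBs: (3.092938 − (-9)) × 4096/18 = 2751.8152; rounding gives k = 2752.
Reconstructed level: -9 + 2752 × 18/4096 V = 3.093750000 V.
Error = V_in − V_code = 3.092938 − (3.093750000) = −0.812 mV.

−0.812 mV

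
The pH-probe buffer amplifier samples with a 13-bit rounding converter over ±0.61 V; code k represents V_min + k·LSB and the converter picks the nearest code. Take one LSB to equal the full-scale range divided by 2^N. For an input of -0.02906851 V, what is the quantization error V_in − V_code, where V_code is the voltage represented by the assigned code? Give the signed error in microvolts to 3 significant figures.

−28.0 µV

Range = 0.61 − (-0.61) = 1.22 V. LSB = 1.22 V / 2^13 ≈ 148.9 µV.
(V_in − V_min)/LSB = (-0.02906851 − (-0.61)) × 8192/1.22 = 3900.8121 → nearest code k = 3901.
V_code = V_min + k × range/2^13 = -0.61 + 3901 × 1.22/8192 = -0.02904052734 V.
e = -0.02906851 − (-0.02904052734) = −28.0 µV.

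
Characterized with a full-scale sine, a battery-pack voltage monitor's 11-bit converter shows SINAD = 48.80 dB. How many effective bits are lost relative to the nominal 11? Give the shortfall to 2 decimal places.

N_eff = (48.80 − 1.76)/6.02 = 7.8140 bits.
Shortfall = 11 − 7.8140 = 3.1860 bits.

3.19 bits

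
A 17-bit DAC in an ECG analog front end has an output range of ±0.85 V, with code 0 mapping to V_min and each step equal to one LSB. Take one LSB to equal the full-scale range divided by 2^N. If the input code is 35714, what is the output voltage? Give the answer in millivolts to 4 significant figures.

The full-scale span is 0.85 − (-0.85) = 1.7 V. LSB = 1.7 V / 2^17.
V_out = V_min + code × LSB = -0.85 V + 35714 × 1.7 V / 131072
      = -0.85 V + 0.463210 V = -0.386790 V.

-386.8 mV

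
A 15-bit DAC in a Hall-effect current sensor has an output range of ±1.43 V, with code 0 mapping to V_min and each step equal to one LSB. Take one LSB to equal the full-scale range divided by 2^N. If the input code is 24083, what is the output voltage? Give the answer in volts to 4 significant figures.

Full-scale range = 1.43 V − (-1.43 V) = 2.86 V. LSB = 2.86 V / 2^15.
Output = V_min + (24083/32768) × range = -1.43 + 0.734955 × 2.86 V
      = -1.43 V + 2.10197 V = 0.671971 V.

0.6720 V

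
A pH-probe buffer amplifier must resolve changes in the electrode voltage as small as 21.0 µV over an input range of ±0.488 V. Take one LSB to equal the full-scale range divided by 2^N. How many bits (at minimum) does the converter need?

Range = 0.488 − (-0.488) = 0.976 V.
0.976 V / 21.0 µV = 46480. Since 2^15 = 32768 and 2^16 = 65536, N = 16.

16 bits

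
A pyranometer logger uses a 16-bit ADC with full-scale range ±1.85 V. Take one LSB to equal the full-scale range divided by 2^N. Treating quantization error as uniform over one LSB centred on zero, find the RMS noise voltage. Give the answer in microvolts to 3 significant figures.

16.3 µV

The full-scale span is 1.85 − (-1.85) = 3.7 V.
Step size = 3.7/65536 V = 56.458 µV.
RMS of a uniform error over width LSB is LSB/√12 = 16.3 µV.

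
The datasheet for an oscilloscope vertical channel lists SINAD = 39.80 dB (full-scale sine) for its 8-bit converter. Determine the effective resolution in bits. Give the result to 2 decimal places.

ENOB = (SINAD − 1.76) / 6.02 = (39.80 − 1.76) / 6.02 = 38.04 / 6.02 = 6.3189.

6.32 bits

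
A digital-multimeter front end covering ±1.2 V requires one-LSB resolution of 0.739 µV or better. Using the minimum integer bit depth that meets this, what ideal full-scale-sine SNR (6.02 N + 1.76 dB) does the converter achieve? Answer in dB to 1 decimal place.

The full-scale span is 1.2 − (-1.2) = 2.4 V.
2.4 V / 0.739 µV = 3.248e6. Since 2^21 = 2097152 and 2^22 = 4194304, N = 22.
SNR = 6.02 × 22 + 1.76 = 134.20 dB.

134.2 dB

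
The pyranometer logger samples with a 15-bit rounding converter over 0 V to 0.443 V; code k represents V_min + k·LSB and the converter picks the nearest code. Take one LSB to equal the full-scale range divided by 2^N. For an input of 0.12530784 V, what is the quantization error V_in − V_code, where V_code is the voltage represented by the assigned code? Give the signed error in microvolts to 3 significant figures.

−2.43 µV

Range is 0.443 V. LSB = 0.443 V / 2^15 ≈ 13.52 µV.
(V_in − V_min)/LSB = (0.12530784 − (0)) × 32768/0.443 = 9268.8201 → nearest code k = 9269.
Reconstructed level: 0 + 9269 × 0.443/32768 V = 0.12531027222 V.
Error = V_in − V_code = 0.12530784 − (0.12531027222) = −2.43 µV.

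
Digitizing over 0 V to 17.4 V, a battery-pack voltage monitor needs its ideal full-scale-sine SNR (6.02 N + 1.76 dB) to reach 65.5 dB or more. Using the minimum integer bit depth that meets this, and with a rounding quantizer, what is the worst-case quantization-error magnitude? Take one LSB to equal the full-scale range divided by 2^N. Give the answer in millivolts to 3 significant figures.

Range is 17.4 V.
N ≥ (65.5 − 1.76)/6.02 = 10.588 → N_min = 11.
One LSB is 17.4 V / 2048 = 8.4961 mV.
Max error for round-to-nearest is LSB/2 = 4.25 mV.

4.25 mV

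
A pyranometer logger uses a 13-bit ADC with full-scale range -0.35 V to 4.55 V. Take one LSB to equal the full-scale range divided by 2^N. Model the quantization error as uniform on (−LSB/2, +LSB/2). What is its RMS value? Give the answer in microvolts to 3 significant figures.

173 µV

Range = 4.55 − (-0.35) = 4.9 V.
LSB = 4.9 V / 2^13 = 0.59814 mV.
V_rms = LSB/√12 = 0.59814 mV / √12 = 173 µV.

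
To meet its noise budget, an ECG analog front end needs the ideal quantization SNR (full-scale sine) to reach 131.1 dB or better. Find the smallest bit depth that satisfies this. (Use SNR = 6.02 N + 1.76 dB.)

22 bits

6.02 N + 1.76 ≥ 131.1 gives N ≥ 21.485, so the minimum integer is 22.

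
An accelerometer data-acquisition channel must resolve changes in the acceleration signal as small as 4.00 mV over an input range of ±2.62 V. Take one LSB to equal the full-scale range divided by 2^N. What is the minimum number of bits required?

11 bits

The full-scale span is 2.62 − (-2.62) = 5.24 V.
Need 2^N ≥ 5.24 V / 4.00 mV = 1310 → N_min = 11.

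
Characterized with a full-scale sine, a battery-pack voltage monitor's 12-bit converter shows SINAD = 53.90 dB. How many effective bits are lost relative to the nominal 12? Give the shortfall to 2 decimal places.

3.34 bits

ENOB = (SINAD − 1.76)/6.02 = (53.90 − 1.76)/6.02 = 8.6611 bits.
Lost resolution: 12 − 8.6611 = 3.3389 bits.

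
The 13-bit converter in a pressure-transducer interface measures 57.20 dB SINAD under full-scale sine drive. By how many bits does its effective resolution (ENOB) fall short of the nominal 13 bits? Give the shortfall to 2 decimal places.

Effective bits = (57.20 − 1.76)/6.02 = 9.2093.
13 − 9.2093 = 3.79 bits below nominal.

3.79 bits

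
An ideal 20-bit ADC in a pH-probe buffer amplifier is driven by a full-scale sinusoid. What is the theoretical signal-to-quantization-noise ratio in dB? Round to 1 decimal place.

6.02(20) + 1.76 = 120.40 + 1.76 = 122.16 dB.

122.2 dB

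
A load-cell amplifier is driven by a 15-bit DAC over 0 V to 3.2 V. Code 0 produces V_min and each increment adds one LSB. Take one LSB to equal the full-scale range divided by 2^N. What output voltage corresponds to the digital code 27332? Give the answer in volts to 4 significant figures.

2.669 V

Span = 3.2 V. LSB = 3.2 V / 2^15.
V_out = V_min + code × LSB = 0 V + 27332 × 3.2 V / 32768
      = 0 V + 2.66914 V = 2.66914 V.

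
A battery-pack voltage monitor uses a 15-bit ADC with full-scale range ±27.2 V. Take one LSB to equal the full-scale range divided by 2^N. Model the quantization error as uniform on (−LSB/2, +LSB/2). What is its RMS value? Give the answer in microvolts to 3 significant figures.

479 µV

Full-scale range = 27.2 V − (-27.2 V) = 54.4 V.
Step size = 54.4/32768 V = 1.6602 mV.
σ_q = LSB/√12 = 1.6602 mV/3.4641 = 479 µV.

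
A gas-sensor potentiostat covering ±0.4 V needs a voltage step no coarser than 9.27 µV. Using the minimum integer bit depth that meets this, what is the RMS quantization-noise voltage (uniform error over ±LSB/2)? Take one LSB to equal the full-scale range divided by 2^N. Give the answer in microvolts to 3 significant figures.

1.76 µV

Range = 0.4 − (-0.4) = 0.8 V.
0.8 V / 9.27 µV = 86300. Since 2^16 = 65536 and 2^17 = 131072, N = 17.
LSB = 0.8 V / 2^17 = 6.1035 µV.
RMS noise = LSB/√12 = 1.76 µV.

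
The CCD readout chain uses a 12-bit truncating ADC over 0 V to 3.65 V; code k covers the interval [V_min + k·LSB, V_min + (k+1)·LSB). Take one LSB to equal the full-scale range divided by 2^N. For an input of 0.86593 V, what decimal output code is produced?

971

Range is 3.65 V. LSB = 3.65 V / 2^12 ≈ 0.8911 mV.
(V_in − V_min) × 2^12/range = (0.86593 − (0)) × 4096/3.65 = 971.740.
Floor → code = 971.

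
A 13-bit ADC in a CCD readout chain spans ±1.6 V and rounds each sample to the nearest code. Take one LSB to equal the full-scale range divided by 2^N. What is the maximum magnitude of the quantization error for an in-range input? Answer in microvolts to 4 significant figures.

195.3 µV

Span: 1.6 V − (-1.6 V) = 3.2 V.
LSB = 3.2 V / 2^13 = 390.625 µV.
|e|_max = LSB/2 = 195.3 µV.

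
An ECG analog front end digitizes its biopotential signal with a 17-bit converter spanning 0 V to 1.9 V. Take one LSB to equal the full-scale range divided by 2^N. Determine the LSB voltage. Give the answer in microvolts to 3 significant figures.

Span = 1.9 V.
2^17 = 131072 levels.
LSB = 1.9 V ÷ 2^17 = 1.9/131072 V = 14.5 µV.

14.5 µV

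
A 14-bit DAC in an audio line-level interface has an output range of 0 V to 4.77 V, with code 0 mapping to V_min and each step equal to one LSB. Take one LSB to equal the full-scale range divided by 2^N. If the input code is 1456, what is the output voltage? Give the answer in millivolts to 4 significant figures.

V_FS = 4.77 V. LSB = 4.77 V / 2^14.
V_out = 0 + 1456 × (4.77/16384) V
      = 0 + 0.423896 = 0.423896 V.

423.9 mV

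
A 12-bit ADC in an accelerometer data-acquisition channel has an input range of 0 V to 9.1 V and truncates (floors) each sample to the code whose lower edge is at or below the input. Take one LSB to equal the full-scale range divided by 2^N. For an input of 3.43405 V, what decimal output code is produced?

Full-scale range = 9.1 V. LSB = 9.1 V / 2^12 ≈ 2.222 mV.
code = ⌊(V_in − V_min)/LSB⌋ = ⌊(V_in − V_min) × 2^12 / range⌋
     = ⌊(3.43405 − (0)) × 4096 / 9.1⌋ = ⌊3.43405 × 4096/9.1⌋
     = ⌊1545.700⌋ = 1545.

1545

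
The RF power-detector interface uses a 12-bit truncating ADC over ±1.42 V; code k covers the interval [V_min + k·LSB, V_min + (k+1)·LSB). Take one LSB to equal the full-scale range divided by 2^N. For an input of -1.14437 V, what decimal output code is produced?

The full-scale span is 1.42 − (-1.42) = 2.84 V. LSB = 2.84 V / 2^12 ≈ 0.6934 mV.
V_in − V_min = -1.14437 − (-1.42) = 0.27563 V.
Divide by LSB: 0.27563 × 4096/2.84 = 397.5283.
Truncating gives code 397.

397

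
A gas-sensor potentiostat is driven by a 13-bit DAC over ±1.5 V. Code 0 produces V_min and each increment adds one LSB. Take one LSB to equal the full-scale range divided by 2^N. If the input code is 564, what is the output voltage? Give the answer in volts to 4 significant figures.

The full-scale span is 1.5 − (-1.5) = 3 V. LSB = 3 V / 2^13.
Output = V_min + (564/8192) × range = -1.5 + 0.0688477 × 3 V
      = -1.5 + 0.206543 = -1.29346 V.

-1.293 V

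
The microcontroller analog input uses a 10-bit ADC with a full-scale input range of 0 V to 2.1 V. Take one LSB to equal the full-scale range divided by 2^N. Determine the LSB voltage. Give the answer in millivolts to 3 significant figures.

Full-scale range = 2.1 V.
Number of codes = 2^10 = 1024.
LSB = 2.1 V / 2^10 = 2.05 mV.

2.05 mV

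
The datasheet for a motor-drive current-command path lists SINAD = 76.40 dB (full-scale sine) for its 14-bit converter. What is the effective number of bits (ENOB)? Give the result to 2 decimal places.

ENOB = (76.40 − 1.76)/6.02 = 12.3987 bits.

12.40 bits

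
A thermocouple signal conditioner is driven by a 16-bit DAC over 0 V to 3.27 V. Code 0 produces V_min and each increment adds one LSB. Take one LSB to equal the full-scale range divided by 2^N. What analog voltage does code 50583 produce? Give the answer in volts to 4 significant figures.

2.524 V

V_FS = 3.27 V. LSB = 3.27 V / 2^16.
Output = V_min + (50583/65536) × range = 0 + 0.771835 × 3.27 V
      = 0 V + 2.52390 V = 2.52390 V.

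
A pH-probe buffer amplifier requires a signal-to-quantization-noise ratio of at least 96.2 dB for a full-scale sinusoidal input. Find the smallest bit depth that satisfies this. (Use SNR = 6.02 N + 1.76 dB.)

N ≥ (96.2 − 1.76)/6.02 = 15.688 → N_min = 16.

16 bits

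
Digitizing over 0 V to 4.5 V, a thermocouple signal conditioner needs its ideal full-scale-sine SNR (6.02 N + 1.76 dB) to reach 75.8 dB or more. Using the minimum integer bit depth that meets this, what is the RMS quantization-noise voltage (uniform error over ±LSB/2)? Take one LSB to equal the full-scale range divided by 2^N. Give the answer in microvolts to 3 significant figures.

Range is 4.5 V.
6.02 N + 1.76 ≥ 75.8 gives N ≥ 12.299, so the minimum integer is 13.
One LSB is 4.5 V / 8192 = 0.54932 mV.
σ_q = LSB/√12 = 0.54932 mV/3.4641 = 159 µV.

159 µV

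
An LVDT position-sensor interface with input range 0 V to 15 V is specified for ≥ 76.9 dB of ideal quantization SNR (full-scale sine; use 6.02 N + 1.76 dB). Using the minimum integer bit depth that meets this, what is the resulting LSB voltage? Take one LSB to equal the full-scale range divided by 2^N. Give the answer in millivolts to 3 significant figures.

1.83 mV

V_FS = 15 V.
Required N = ⌈(76.9 − 1.76)/6.02⌉ = ⌈12.482⌉ = 13.
LSB = 15 V / 2^13 = 1.83 mV.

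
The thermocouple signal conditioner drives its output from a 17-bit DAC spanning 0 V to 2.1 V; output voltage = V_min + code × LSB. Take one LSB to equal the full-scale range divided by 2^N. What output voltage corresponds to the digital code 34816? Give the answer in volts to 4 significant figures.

0.5578 V

Span = 2.1 V. LSB = 2.1 V / 2^17.
V_out = V_min + code × LSB = 0 V + 34816 × 2.1 V / 131072
      = 0 V + 0.557813 V = 0.557813 V.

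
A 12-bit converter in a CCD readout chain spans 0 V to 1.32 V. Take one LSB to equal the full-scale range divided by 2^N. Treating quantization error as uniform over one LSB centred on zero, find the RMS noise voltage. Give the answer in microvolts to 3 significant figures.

93.0 µV

Span = 1.32 V.
LSB = 1.32 V ÷ 2^12 = 1.32/4096 V = 322.27 µV.
V_rms = LSB/√12 = 322.27 µV / √12 = 93.0 µV.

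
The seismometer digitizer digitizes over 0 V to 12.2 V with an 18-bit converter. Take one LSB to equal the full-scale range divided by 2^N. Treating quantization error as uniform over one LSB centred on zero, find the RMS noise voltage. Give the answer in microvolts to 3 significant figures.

13.4 µV

V_FS = 12.2 V.
One LSB is 12.2 V / 262144 = 46.539 µV.
For a uniform distribution on [−LSB/2, +LSB/2], V_rms = LSB/√12 = 46.539 µV/3.4641 = 13.4 µV.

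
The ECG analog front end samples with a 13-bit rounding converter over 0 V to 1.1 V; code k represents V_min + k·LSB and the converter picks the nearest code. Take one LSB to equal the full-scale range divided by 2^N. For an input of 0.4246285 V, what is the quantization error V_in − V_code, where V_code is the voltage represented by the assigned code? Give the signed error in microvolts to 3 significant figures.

Range is 1.1 V. LSB = 1.1 V / 2^13 ≈ 134.3 µV.
Position in LSBs: (0.4246285 − (0)) × 8192/1.1 = 3162.3242; rounding gives k = 3162.
Reconstructed level: 0 + 3162 × 1.1/8192 V = 0.4245849609 V.
Error = V_in − V_code = 0.4246285 − (0.4245849609) = +43.5 µV.

+43.5 µV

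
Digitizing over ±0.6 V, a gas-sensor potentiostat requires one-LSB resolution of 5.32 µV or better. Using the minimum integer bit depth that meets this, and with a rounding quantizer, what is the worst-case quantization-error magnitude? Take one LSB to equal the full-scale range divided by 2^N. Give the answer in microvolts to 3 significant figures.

Range = 0.6 − (-0.6) = 1.2 V.
Levels needed ≥ 1.2/5.32 µV = 225600. 2^18 = 262144 suffices, so N_min = 18.
LSB = 1.2 V ÷ 2^18 = 1.2/262144 V = 4.5776 µV.
|e|_max = LSB/2 = 2.29 µV.

2.29 µV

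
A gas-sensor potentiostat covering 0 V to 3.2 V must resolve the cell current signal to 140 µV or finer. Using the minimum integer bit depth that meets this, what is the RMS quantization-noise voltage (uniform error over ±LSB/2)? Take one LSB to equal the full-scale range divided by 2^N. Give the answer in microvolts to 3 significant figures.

28.2 µV

Full-scale range = 3.2 V.
Required number of levels: 3.2/140 µV = 22857; smallest N with 2^N ≥ that is 15.
LSB = 3.2 V / 2^15 = 97.656 µV.
V_rms = LSB/√12 = 28.2 µV.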